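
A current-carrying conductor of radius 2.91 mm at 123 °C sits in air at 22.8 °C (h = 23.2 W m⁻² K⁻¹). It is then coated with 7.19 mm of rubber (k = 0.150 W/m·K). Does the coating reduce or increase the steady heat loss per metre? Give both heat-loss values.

increases: 42.5 → 50.1 W/m

Critical radius for a cylinder: r_cr = k/h = 0.00647 m = 0.647 cm.
Outer radius after coating: r₂ = 0.00291 + 0.00719 = 0.01010 m.
r₁ < r_cr < r₂: heat loss rises to a maximum at r_cr then falls. Whether the coating helps depends on whether Q(r₂) has dropped back below Q(r₁).
Bare: R = 1/(2πr₁h) = 2.357 m·K/W; Q = 100.2/2.357 = 42.5 W/m.
Coated: R = R_cond + R_conv = 2.000 m·K/W; Q = 100.2/2.000 = 50.1 W/m.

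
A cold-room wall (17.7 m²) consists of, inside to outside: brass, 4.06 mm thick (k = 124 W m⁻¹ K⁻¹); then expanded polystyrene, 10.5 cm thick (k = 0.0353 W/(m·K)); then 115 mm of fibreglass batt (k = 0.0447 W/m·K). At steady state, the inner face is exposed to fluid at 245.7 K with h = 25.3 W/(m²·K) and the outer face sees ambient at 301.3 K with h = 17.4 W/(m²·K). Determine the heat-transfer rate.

Q = 174 W

Series thermal resistances, inner to outer:
  R_conv,in = 1/(hA) = 1/(25.3·17.7) = 0.002233 K/W
  R_brass = L/(kA) = 0.00406/(124·17.7) = 1.850×10^-6 K/W
  R_expanded polystyrene = L/(kA) = 0.105/(0.0353·17.7) = 0.1681 K/W
  R_fibreglass batt = L/(kA) = 0.115/(0.0447·17.7) = 0.1454 K/W
  R_conv,out = 1/(hA) = 1/(17.4·17.7) = 0.003247 K/W
ΣR = 0.002233 + 1.850×10^-6 + 0.1681 + 0.1454 + 0.003247 = 0.3190 K/W
Q = ΔT/ΣR = (245.7 K − 301.3 K)/0.3190 = -174 W
(Negative Q ⇒ heat flows inward; heat gain = 174 W.)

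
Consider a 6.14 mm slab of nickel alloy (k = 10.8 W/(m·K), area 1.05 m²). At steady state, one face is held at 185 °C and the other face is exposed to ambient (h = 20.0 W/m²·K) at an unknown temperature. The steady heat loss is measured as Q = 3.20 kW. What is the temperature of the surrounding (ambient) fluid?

Series resistances:
  R_nickel alloy = L/(kA) = 0.00614/(10.8·1.05) = 5.414×10^-4 K/W
  R_conv,out = 1/(hA) = 1/(20.0·1.05) = 0.04762 K/W
ΣR = 0.04816 K/W
ΔT = Q·ΣR = 3200 × 0.04816 = 154.1 K
Heat flows outward, so T_out = T_in − ΔT = 185 − 154.1 = 30.9 °C

T_out = 30.9 °C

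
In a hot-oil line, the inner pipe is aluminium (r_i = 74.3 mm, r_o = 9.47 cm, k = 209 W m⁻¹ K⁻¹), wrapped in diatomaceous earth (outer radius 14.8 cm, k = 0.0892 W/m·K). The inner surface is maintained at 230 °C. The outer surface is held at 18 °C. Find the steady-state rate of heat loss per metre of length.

Resistance network (inner→outer):
  R'_aluminium = ln(0.0947/0.0743)/(2πk) = 0.2426/(2π·209) = 1.847×10^-4 m·K/W
  R'_diatomaceous earth = ln(0.148/0.0947)/(2πk) = 0.4465/(2π·0.0892) = 0.7967 m·K/W
ΣR = 1.847×10^-4 + 0.7967 = 0.7969 m·K/W
Q' = ΔT/ΣR = (230 °C − 18 °C)/0.7969 = 266 W/m

Q' = 266 W/m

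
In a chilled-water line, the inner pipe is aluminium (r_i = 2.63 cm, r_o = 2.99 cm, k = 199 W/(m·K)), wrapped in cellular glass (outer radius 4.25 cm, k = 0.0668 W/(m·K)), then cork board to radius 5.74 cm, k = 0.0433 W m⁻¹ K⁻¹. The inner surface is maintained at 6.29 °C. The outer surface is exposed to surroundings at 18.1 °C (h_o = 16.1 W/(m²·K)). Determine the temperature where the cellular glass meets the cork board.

Treat each layer as a resistance in series:
  R'_aluminium = ln(0.0299/0.0263)/(2πk) = 0.1283/(2π·199) = 1.026×10^-4 m·K/W
  R'_cellular glass = ln(0.0425/0.0299)/(2πk) = 0.3516/(2π·0.0668) = 0.8378 m·K/W
  R'_cork board = ln(0.0574/0.0425)/(2πk) = 0.3005/(2π·0.0433) = 1.105 m·K/W
  R'_conv,out = 1/(2πr h) = 1/(2π·0.0574·16.1) = 0.1722 m·K/W
ΣR = 1.026×10^-4 + 0.8378 + 1.105 + 0.1722 = 2.115 m·K/W
Q' = ΔT/ΣR = (6.29 °C − 18.1 °C)/2.115 = -5.584 W/m
From the inner boundary to the cellular glass/cork board interface, ΣR_partial = 0.8379 m·K/W.
T_interface = T_in − Q'·ΣR_partial = 6.29 °C − (-5.584)(0.8379) = 11.0 °C

T = 11.0 °C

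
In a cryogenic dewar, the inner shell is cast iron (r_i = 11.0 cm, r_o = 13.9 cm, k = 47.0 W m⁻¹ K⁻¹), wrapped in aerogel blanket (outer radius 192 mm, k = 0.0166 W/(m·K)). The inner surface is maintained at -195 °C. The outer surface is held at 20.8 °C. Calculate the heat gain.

Q = 22.7 W

Resistance network (inner→outer):
  R_cast iron = (1/0.110 − 1/0.139)/(4πk) = 1.897/(4π·47.0) = 0.003211 K/W
  R_aerogel blanket = (1/0.139 − 1/0.192)/(4πk) = 1.986/(4π·0.0166) = 9.520 K/W
ΣR = 0.003211 + 9.520 = 9.523 K/W
Q = ΔT/ΣR = (-195 °C − 20.8 °C)/9.523 = -22.7 W
(Negative Q ⇒ heat flows inward; heat gain = 22.7 W.)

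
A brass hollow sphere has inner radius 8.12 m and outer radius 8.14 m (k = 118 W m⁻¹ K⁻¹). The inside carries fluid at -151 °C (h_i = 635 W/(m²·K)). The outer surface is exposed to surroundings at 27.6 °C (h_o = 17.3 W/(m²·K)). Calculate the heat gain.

Treat each layer as a resistance in series:
  R_conv,in = 1/(4πr²h) = 1/(4π·8.12²·635) = 1.901×10^-6 K/W
  R_brass = (1/8.12 − 1/8.14)/(4πk) = 3.026×10^-4/(4π·118) = 2.041×10^-7 K/W
  R_conv,out = 1/(4πr²h) = 1/(4π·8.14²·17.3) = 6.942×10^-5 K/W
ΣR = 1.901×10^-6 + 2.041×10^-7 + 6.942×10^-5 = 7.153×10^-5 K/W
Q = ΔT/ΣR = (-151 °C − 27.6 °C)/7.153×10^-5 = -2.50×10^6 W
(Negative Q ⇒ heat flows inward; heat gain = 2.50×10^6 W.)

Q = 2.50×10^6 W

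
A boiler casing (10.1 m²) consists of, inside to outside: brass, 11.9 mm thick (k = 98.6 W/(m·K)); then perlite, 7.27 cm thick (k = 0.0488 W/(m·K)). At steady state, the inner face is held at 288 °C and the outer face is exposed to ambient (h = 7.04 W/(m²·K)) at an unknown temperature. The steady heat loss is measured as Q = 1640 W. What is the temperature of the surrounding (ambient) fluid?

T_out = 23.0 °C

Series resistances:
  R_brass = L/(kA) = 0.0119/(98.6·10.1) = 1.195×10^-5 K/W
  R_perlite = L/(kA) = 0.0727/(0.0488·10.1) = 0.1475 K/W
  R_conv,out = 1/(hA) = 1/(7.04·10.1) = 0.01406 K/W
ΣR = 0.1616 K/W
ΔT = Q·ΣR = 1640 × 0.1616 = 265.0 K
Heat flows outward, so T_out = T_in − ΔT = 288 − 265.0 = 23.0 °C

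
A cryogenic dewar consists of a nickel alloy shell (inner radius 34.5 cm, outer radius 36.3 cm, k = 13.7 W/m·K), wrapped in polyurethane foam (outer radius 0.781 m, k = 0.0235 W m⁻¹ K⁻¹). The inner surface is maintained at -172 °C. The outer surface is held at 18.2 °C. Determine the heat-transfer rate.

Resistance network (inner→outer):
  R_nickel alloy = (1/0.345 − 1/0.363)/(4πk) = 0.1437/(4π·13.7) = 8.349×10^-4 K/W
  R_polyurethane foam = (1/0.363 − 1/0.781)/(4πk) = 1.474/(4π·0.0235) = 4.993 K/W
ΣR = 8.349×10^-4 + 4.993 = 4.994 K/W
Q = ΔT/ΣR = (-172 °C − 18.2 °C)/4.994 = -38.1 W
(Negative Q ⇒ heat flows inward; heat gain = 38.1 W.)

Q = 38.1 W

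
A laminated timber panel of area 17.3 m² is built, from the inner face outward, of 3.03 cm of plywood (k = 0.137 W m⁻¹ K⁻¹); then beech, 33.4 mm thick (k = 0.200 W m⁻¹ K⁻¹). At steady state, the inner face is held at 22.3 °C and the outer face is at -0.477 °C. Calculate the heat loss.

Treat each layer as a resistance in series:
  R_plywood = L/(kA) = 0.0303/(0.137·17.3) = 0.01278 K/W
  R_beech = L/(kA) = 0.0334/(0.200·17.3) = 0.009653 K/W
ΣR = 0.01278 + 0.009653 = 0.02243 K/W
Q = ΔT/ΣR = (22.3 °C − -0.477 °C)/0.02243 = 1020 W

Q = 1020 W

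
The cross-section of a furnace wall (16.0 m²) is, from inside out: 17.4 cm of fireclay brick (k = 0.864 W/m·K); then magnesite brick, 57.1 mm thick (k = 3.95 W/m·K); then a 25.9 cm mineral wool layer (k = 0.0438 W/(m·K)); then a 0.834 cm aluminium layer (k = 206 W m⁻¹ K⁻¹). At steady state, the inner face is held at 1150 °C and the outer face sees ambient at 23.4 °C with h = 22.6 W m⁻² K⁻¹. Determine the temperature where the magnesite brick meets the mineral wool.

T = 1111 °C

Treat each layer as a resistance in series:
  R_fireclay brick = L/(kA) = 0.174/(0.864·16.0) = 0.01259 K/W
  R_magnesite brick = L/(kA) = 0.0571/(3.95·16.0) = 9.035×10^-4 K/W
  R_mineral wool = L/(kA) = 0.259/(0.0438·16.0) = 0.3696 K/W
  R_aluminium = L/(kA) = 0.00834/(206·16.0) = 2.530×10^-6 K/W
  R_conv,out = 1/(hA) = 1/(22.6·16.0) = 0.002765 K/W
ΣR = 0.01259 + 9.035×10^-4 + 0.3696 + 2.530×10^-6 + 0.002765 = 0.3859 K/W
Q = ΔT/ΣR = (1150 °C − 23.4 °C)/0.3859 = 2919 W
From the inner boundary to the magnesite brick/mineral wool interface, ΣR_partial = 0.01349 K/W.
T_interface = T_in − Q·ΣR_partial = 1150 °C − (2919)(0.01349) = 1111 °C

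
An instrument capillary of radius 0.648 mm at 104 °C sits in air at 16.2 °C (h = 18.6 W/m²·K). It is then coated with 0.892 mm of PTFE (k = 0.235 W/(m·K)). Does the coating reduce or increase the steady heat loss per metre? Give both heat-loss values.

increases: 6.65 → 14.3 W/m

Critical radius for a cylinder: r_cr = k/h = 0.0126 m = 1.26 cm.
Outer radius after coating: r₂ = 6.48×10^-4 + 8.92×10^-4 = 0.001540 m.
Since r₁ < r_cr and r₂ ≤ r_cr, the coating moves toward the maximum at r_cr — heat loss rises.
Bare: R = 1/(2πr₁h) = 13.20 m·K/W; Q = 87.8/13.20 = 6.65 W/m.
Coated: R = R_cond + R_conv = 6.143 m·K/W; Q = 87.8/6.143 = 14.3 W/m.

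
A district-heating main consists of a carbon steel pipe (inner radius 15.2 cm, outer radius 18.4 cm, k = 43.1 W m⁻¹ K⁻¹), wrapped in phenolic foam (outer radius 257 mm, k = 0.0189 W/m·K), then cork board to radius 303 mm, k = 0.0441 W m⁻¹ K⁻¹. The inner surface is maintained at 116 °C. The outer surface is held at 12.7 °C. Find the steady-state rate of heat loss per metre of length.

Resistance network (inner→outer):
  R'_carbon steel = ln(0.184/0.152)/(2πk) = 0.1911/(2π·43.1) = 7.055×10^-4 m·K/W
  R'_phenolic foam = ln(0.257/0.184)/(2πk) = 0.3341/(2π·0.0189) = 2.814 m·K/W
  R'_cork board = ln(0.303/0.257)/(2πk) = 0.1647/(2π·0.0441) = 0.5942 m·K/W
ΣR = 7.055×10^-4 + 2.814 + 0.5942 = 3.409 m·K/W
Q' = ΔT/ΣR = (116 °C − 12.7 °C)/3.409 = 30.3 W/m

Q' = 30.3 W/m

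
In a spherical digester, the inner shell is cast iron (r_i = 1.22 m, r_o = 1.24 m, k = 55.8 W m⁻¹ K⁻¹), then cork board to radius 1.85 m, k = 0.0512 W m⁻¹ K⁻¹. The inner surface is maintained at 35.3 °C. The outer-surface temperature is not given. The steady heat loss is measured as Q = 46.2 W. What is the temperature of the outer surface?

T_out = 16.2 °C

Series resistances:
  R_cast iron = (1/1.22 − 1/1.24)/(4πk) = 0.01322/(4π·55.8) = 1.885×10^-5 K/W
  R_cork board = (1/1.24 − 1/1.85)/(4πk) = 0.2659/(4π·0.0512) = 0.4133 K/W
ΣR = 0.4133 K/W
ΔT = Q·ΣR = 46.2 × 0.4133 = 19.09 K
Heat flows outward, so T_out = T_in − ΔT = 35.3 − 19.09 = 16.2 °C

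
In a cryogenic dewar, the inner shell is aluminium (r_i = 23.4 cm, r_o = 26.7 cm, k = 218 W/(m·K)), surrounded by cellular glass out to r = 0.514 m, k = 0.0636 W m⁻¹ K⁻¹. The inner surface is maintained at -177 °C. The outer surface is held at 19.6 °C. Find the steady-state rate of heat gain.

Q = 87.3 W

Resistance network (inner→outer):
  R_aluminium = (1/0.234 − 1/0.267)/(4πk) = 0.5282/(4π·218) = 1.928×10^-4 K/W
  R_cellular glass = (1/0.267 − 1/0.514)/(4πk) = 1.800/(4π·0.0636) = 2.252 K/W
ΣR = 1.928×10^-4 + 2.252 = 2.252 K/W
Q = ΔT/ΣR = (-177 °C − 19.6 °C)/2.252 = -87.3 W
(Negative Q ⇒ heat flows inward; heat gain = 87.3 W.)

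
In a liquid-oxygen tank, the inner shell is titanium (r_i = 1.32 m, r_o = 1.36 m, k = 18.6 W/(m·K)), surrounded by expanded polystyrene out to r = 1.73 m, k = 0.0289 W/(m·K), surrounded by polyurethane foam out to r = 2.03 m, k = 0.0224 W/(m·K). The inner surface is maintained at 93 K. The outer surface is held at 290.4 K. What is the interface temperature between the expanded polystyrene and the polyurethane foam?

Resistance network (inner→outer):
  R_titanium = (1/1.32 − 1/1.36)/(4πk) = 0.02228/(4π·18.6) = 9.533×10^-5 K/W
  R_expanded polystyrene = (1/1.36 − 1/1.73)/(4πk) = 0.1573/(4π·0.0289) = 0.4330 K/W
  R_polyurethane foam = (1/1.73 − 1/2.03)/(4πk) = 0.08542/(4π·0.0224) = 0.3035 K/W
ΣR = 9.533×10^-5 + 0.4330 + 0.3035 = 0.7366 K/W
Q = ΔT/ΣR = (93 K − 290.4 K)/0.7366 = -268.0 W
From the inner boundary to the expanded polystyrene/polyurethane foam interface, ΣR_partial = 0.4331 K/W.
T_interface = T_in − Q·ΣR_partial = 93 K − (-268.0)(0.4331) = 209.1 K

T = 209.1 K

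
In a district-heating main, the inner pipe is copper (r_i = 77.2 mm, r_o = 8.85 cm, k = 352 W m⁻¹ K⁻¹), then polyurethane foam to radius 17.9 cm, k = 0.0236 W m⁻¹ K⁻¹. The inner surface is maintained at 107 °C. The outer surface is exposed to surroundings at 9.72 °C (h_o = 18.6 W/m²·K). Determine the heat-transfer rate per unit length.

Treat each layer as a resistance in series:
  R'_copper = ln(0.0885/0.0772)/(2πk) = 0.1366/(2π·352) = 6.176×10^-5 m·K/W
  R'_polyurethane foam = ln(0.179/0.0885)/(2πk) = 0.7044/(2π·0.0236) = 4.750 m·K/W
  R'_conv,out = 1/(2πr h) = 1/(2π·0.179·18.6) = 0.04780 m·K/W
ΣR = 6.176×10^-5 + 4.750 + 0.04780 = 4.798 m·K/W
Q' = ΔT/ΣR = (107 °C − 9.72 °C)/4.798 = 20.3 W/m

Q' = 20.3 W/m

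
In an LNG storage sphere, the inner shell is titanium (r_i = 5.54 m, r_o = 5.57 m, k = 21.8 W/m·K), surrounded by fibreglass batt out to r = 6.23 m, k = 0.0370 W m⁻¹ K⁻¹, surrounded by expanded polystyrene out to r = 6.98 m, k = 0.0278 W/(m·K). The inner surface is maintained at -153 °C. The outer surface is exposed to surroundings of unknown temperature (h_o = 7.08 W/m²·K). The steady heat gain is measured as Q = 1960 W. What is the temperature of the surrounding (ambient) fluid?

Series resistances:
  R_titanium = (1/5.54 − 1/5.57)/(4πk) = 9.722×10^-4/(4π·21.8) = 3.549×10^-6 K/W
  R_fibreglass batt = (1/5.57 − 1/6.23)/(4πk) = 0.01902/(4π·0.0370) = 0.04091 K/W
  R_expanded polystyrene = (1/6.23 − 1/6.98)/(4πk) = 0.01725/(4π·0.0278) = 0.04937 K/W
  R_conv,out = 1/(4πr²h) = 1/(4π·6.98²·7.08) = 2.307×10^-4 K/W
ΣR = 0.09051 K/W
ΔT = Q·ΣR = 1960 × 0.09051 = 177.4 K
Heat flows inward, so T_out = T_in + ΔT = -153 + 177.4 = 24.4 °C

T_out = 24.4 °C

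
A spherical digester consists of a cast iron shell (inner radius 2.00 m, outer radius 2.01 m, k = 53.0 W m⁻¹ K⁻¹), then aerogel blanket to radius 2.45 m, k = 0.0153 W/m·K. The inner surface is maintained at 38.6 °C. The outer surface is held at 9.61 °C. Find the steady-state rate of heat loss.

Q = 62.4 W

Resistance network (inner→outer):
  R_cast iron = (1/2.00 − 1/2.01)/(4πk) = 0.002488/(4π·53.0) = 3.735×10^-6 K/W
  R_aerogel blanket = (1/2.01 − 1/2.45)/(4πk) = 0.08935/(4π·0.0153) = 0.4647 K/W
ΣR = 3.735×10^-6 + 0.4647 = 0.4647 K/W
Q = ΔT/ΣR = (38.6 °C − 9.61 °C)/0.4647 = 62.4 W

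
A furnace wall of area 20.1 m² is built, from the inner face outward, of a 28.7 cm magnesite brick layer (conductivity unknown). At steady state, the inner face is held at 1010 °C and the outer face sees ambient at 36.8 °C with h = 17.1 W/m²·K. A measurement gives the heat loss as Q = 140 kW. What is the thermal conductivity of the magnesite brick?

k = 3.53 W/m·K

ΣR = ΔT/Q = |1010 − 36.8|/1.40×10^5 = 0.006951 K/W
Known resistances:
  R_conv,out = 1/(hA) = 1/(17.1·20.1) = 0.002909 K/W
R_magnesite brick = ΣR − ΣR_known = 0.006951 − 0.002909 = 0.004042 K/W
L/(kA) = 0.004042 ⇒ k = 0.287/(0.004042·20.1) = 3.53 W/m·K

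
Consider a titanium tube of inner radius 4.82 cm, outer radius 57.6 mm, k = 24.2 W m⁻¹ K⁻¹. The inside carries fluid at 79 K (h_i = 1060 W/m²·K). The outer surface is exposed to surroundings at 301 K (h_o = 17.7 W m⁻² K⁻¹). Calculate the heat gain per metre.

Treat each layer as a resistance in series:
  R'_conv,in = 1/(2πr h) = 1/(2π·0.0482·1060) = 0.003115 m·K/W
  R'_titanium = ln(0.0576/0.0482)/(2πk) = 0.1782/(2π·24.2) = 0.001172 m·K/W
  R'_conv,out = 1/(2πr h) = 1/(2π·0.0576·17.7) = 0.1561 m·K/W
ΣR = 0.003115 + 0.001172 + 0.1561 = 0.1604 m·K/W
Q' = ΔT/ΣR = (79 K − 301 K)/0.1604 = -1380 W/m
(Negative Q' ⇒ heat flows inward; heat gain = 1380 W/m.)

Q' = 1380 W/m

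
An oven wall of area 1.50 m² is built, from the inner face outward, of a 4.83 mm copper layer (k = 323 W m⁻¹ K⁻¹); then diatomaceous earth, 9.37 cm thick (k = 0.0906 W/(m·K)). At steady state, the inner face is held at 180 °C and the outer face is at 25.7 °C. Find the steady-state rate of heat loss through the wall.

Treat each layer as a resistance in series:
  R_copper = L/(kA) = 0.00483/(323·1.50) = 9.969×10^-6 K/W
  R_diatomaceous earth = L/(kA) = 0.0937/(0.0906·1.50) = 0.6895 K/W
ΣR = 9.969×10^-6 + 0.6895 = 0.6895 K/W
Q = ΔT/ΣR = (180 °C − 25.7 °C)/0.6895 = 224 W

Q = 224 W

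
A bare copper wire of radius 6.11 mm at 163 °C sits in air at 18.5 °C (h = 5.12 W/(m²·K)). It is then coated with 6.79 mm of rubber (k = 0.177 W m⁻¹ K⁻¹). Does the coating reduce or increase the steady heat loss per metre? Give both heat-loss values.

Critical radius for a cylinder: r_cr = k/h = 0.0346 m = 3.46 cm.
Outer radius after coating: r₂ = 0.00611 + 0.00679 = 0.01290 m.
Since r₁ < r_cr and r₂ ≤ r_cr, the coating moves toward the maximum at r_cr — heat loss rises.
Bare: R = 1/(2πr₁h) = 5.088 m·K/W; Q = 144.5/5.088 = 28.4 W/m.
Coated: R = R_cond + R_conv = 3.082 m·K/W; Q = 144.5/3.082 = 46.9 W/m.

increases: 28.4 → 46.9 W/m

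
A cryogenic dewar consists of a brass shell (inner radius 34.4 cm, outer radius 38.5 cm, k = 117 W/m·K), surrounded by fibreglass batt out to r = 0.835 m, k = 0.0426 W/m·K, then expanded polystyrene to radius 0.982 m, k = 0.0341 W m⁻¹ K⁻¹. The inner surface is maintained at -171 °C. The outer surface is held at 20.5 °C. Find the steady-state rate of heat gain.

Q = 63.1 W

Series thermal resistances, inner to outer:
  R_brass = (1/0.344 − 1/0.385)/(4πk) = 0.3096/(4π·117) = 2.106×10^-4 K/W
  R_fibreglass batt = (1/0.385 − 1/0.835)/(4πk) = 1.400/(4π·0.0426) = 2.615 K/W
  R_expanded polystyrene = (1/0.835 − 1/0.982)/(4πk) = 0.1793/(4π·0.0341) = 0.4184 K/W
ΣR = 2.106×10^-4 + 2.615 + 0.4184 = 3.034 K/W
Q = ΔT/ΣR = (-171 °C − 20.5 °C)/3.034 = -63.1 W
(Negative Q ⇒ heat flows inward; heat gain = 63.1 W.)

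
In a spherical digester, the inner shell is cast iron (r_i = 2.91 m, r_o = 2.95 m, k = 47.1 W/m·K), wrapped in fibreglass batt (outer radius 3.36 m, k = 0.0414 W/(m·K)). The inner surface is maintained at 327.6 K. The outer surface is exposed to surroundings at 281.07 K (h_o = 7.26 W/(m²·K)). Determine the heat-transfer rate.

Treat each layer as a resistance in series:
  R_cast iron = (1/2.91 − 1/2.95)/(4πk) = 0.004660/(4π·47.1) = 7.873×10^-6 K/W
  R_fibreglass batt = (1/2.95 − 1/3.36)/(4πk) = 0.04136/(4π·0.0414) = 0.07951 K/W
  R_conv,out = 1/(4πr²h) = 1/(4π·3.36²·7.26) = 9.709×10^-4 K/W
ΣR = 7.873×10^-6 + 0.07951 + 9.709×10^-4 = 0.08049 K/W
Q = ΔT/ΣR = (327.6 K − 281.07 K)/0.08049 = 578 W

Q = 578 W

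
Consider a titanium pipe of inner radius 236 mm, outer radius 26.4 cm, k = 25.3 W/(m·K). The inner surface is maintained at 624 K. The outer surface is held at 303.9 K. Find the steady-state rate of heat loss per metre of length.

Q' = 454 kW/m

Q' = 2πk·ΔT/ln(r₂/r₁) = 2π × 25.3 × 320.1 / ln(0.264/0.236) = 4.54×10^5 W/m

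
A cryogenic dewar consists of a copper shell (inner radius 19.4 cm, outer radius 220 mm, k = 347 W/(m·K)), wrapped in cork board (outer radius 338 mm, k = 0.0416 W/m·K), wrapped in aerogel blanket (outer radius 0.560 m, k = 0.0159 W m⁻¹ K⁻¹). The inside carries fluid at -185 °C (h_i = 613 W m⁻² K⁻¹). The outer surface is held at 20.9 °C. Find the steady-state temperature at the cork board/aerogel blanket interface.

T = -115 °C

Series thermal resistances, inner to outer:
  R_conv,in = 1/(4πr²h) = 1/(4π·0.194²·613) = 0.003449 K/W
  R_copper = (1/0.194 − 1/0.220)/(4πk) = 0.6092/(4π·347) = 1.397×10^-4 K/W
  R_cork board = (1/0.220 − 1/0.338)/(4πk) = 1.587/(4π·0.0416) = 3.036 K/W
  R_aerogel blanket = (1/0.338 − 1/0.560)/(4πk) = 1.173/(4π·0.0159) = 5.870 K/W
ΣR = 0.003449 + 1.397×10^-4 + 3.036 + 5.870 = 8.910 K/W
Q = ΔT/ΣR = (-185 °C − 20.9 °C)/8.910 = -23.11 W
From the inner boundary to the cork board/aerogel blanket interface, ΣR_partial = 3.040 K/W.
T_interface = T_in − Q·ΣR_partial = -185 °C − (-23.11)(3.040) = -115 °C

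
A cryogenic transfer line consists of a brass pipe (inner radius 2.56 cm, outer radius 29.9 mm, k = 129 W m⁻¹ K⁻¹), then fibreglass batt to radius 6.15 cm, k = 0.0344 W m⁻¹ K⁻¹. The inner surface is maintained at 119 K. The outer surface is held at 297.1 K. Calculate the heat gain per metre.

Q' = 53.4 W/m

Treat each layer as a resistance in series:
  R'_brass = ln(0.0299/0.0256)/(2πk) = 0.1553/(2π·129) = 1.916×10^-4 m·K/W
  R'_fibreglass batt = ln(0.0615/0.0299)/(2πk) = 0.7212/(2π·0.0344) = 3.337 m·K/W
ΣR = 1.916×10^-4 + 3.337 = 3.337 m·K/W
Q' = ΔT/ΣR = (119 K − 297.1 K)/3.337 = -53.4 W/m
(Negative Q' ⇒ heat flows inward; heat gain = 53.4 W/m.)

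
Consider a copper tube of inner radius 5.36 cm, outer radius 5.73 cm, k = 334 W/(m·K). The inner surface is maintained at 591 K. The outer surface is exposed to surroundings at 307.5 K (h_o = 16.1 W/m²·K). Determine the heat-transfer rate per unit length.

Resistance network (inner→outer):
  R'_copper = ln(0.0573/0.0536)/(2πk) = 0.06675/(2π·334) = 3.181×10^-5 m·K/W
  R'_conv,out = 1/(2πr h) = 1/(2π·0.0573·16.1) = 0.1725 m·K/W
ΣR = 3.181×10^-5 + 0.1725 = 0.1725 m·K/W
Q' = ΔT/ΣR = (591 K − 307.5 K)/0.1725 = 1640 W/m

Q' = 1640 W/m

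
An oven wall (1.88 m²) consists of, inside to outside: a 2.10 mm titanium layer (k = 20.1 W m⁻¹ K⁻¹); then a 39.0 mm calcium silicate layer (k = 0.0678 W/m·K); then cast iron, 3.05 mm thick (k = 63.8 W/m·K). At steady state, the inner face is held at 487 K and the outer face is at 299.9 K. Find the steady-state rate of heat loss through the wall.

Q = 611 W

Resistance network (inner→outer):
  R_titanium = L/(kA) = 0.00210/(20.1·1.88) = 5.557×10^-5 K/W
  R_calcium silicate = L/(kA) = 0.0390/(0.0678·1.88) = 0.3060 K/W
  R_cast iron = L/(kA) = 0.00305/(63.8·1.88) = 2.543×10^-5 K/W
ΣR = 5.557×10^-5 + 0.3060 + 2.543×10^-5 = 0.3061 K/W
Q = ΔT/ΣR = (487 K − 299.9 K)/0.3061 = 611 W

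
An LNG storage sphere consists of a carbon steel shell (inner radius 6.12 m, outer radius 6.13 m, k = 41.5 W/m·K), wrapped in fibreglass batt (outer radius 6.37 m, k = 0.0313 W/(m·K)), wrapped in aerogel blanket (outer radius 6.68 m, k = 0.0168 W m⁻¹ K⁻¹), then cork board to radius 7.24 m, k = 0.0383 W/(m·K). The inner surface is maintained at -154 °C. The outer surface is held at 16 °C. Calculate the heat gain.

Q = 2.29 kW

Treat each layer as a resistance in series:
  R_carbon steel = (1/6.12 − 1/6.13)/(4πk) = 2.666×10^-4/(4π·41.5) = 5.111×10^-7 K/W
  R_fibreglass batt = (1/6.13 − 1/6.37)/(4πk) = 0.006146/(4π·0.0313) = 0.01563 K/W
  R_aerogel blanket = (1/6.37 − 1/6.68)/(4πk) = 0.007285/(4π·0.0168) = 0.03451 K/W
  R_cork board = (1/6.68 − 1/7.24)/(4πk) = 0.01158/(4π·0.0383) = 0.02406 K/W
ΣR = 5.111×10^-7 + 0.01563 + 0.03451 + 0.02406 = 0.07420 K/W
Q = ΔT/ΣR = (-154 °C − 16 °C)/0.07420 = -2290 W
(Negative Q ⇒ heat flows inward; heat gain = 2290 W.)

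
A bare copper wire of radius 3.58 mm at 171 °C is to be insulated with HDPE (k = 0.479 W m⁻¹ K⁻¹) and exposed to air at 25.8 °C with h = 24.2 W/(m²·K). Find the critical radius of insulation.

For a cylinder, r_cr = k_ins/h = 0.479/24.2 = 0.0198 m = 1.98 cm

r_cr = 1.98 cm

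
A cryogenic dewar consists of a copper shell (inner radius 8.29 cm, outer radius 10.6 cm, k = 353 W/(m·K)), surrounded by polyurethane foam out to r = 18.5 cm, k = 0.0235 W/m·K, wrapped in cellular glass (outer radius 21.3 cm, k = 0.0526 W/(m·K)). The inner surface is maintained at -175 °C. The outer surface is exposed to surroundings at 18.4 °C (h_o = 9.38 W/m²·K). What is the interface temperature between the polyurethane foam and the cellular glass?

Series thermal resistances, inner to outer:
  R_copper = (1/0.0829 − 1/0.106)/(4πk) = 2.629/(4π·353) = 5.926×10^-4 K/W
  R_polyurethane foam = (1/0.106 − 1/0.185)/(4πk) = 4.029/(4π·0.0235) = 13.64 K/W
  R_cellular glass = (1/0.185 − 1/0.213)/(4πk) = 0.7106/(4π·0.0526) = 1.075 K/W
  R_conv,out = 1/(4πr²h) = 1/(4π·0.213²·9.38) = 0.1870 K/W
ΣR = 5.926×10^-4 + 13.64 + 1.075 + 0.1870 = 14.90 K/W
Q = ΔT/ΣR = (-175 °C − 18.4 °C)/14.90 = -12.98 W
From the inner boundary to the polyurethane foam/cellular glass interface, ΣR_partial = 13.64 K/W.
T_interface = T_in − Q·ΣR_partial = -175 °C − (-12.98)(13.64) = 2.0 °C

T = 2.0 °C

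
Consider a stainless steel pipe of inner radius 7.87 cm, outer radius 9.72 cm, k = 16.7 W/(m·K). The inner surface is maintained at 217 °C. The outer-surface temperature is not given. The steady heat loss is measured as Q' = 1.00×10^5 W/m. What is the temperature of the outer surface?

T_out = 15.8 °C

Sum the resistances:
  R'_stainless steel = ln(0.0972/0.0787)/(2πk) = 0.2111/(2π·16.7) = 0.002012 m·K/W
ΣR = 0.002012 m·K/W
ΔT = Q'·ΣR = 1.00×10^5 × 0.002012 = 201.2 K
Heat flows outward, so T_out = T_in − ΔT = 217 − 201.2 = 15.8 °C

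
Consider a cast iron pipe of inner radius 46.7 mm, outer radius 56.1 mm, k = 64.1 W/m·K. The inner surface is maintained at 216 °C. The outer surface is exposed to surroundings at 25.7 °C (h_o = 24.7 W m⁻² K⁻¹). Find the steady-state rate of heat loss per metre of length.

Treat each layer as a resistance in series:
  R'_cast iron = ln(0.0561/0.0467)/(2πk) = 0.1834/(2π·64.1) = 4.553×10^-4 m·K/W
  R'_conv,out = 1/(2πr h) = 1/(2π·0.0561·24.7) = 0.1149 m·K/W
ΣR = 4.553×10^-4 + 0.1149 = 0.1154 m·K/W
Q' = ΔT/ΣR = (216 °C − 25.7 °C)/0.1154 = 1650 W/m

Q' = 1650 W/m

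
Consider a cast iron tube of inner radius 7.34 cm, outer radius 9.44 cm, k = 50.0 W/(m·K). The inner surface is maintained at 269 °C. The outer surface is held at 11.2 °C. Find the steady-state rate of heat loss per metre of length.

Q' = 2πk·ΔT/ln(r₂/r₁) = 2π × 50.0 × 257.8 / ln(0.0944/0.0734) = 3.22×10^5 W/m

Q' = 322 kW/m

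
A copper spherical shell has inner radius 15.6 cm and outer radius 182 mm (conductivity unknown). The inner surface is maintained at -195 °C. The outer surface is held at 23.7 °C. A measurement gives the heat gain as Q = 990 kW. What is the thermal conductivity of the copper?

k = 330 W/m·K

ΣR = ΔT/Q = |-195 − 23.7|/9.90×10^5 = 2.209×10^-4 K/W
(1/r₁−1/r₂)/(4πk) = 2.209×10^-4 ⇒ k = 0.9158/(4π·2.209×10^-4) = 330 W/m·K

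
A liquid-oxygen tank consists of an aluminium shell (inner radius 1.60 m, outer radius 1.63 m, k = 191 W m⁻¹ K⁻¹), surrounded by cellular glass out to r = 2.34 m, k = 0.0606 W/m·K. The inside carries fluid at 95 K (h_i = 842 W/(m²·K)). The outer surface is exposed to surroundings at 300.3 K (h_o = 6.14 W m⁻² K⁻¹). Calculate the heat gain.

Treat each layer as a resistance in series:
  R_conv,in = 1/(4πr²h) = 1/(4π·1.60²·842) = 3.692×10^-5 K/W
  R_aluminium = (1/1.60 − 1/1.63)/(4πk) = 0.01150/(4π·191) = 4.793×10^-6 K/W
  R_cellular glass = (1/1.63 − 1/2.34)/(4πk) = 0.1861/(4π·0.0606) = 0.2444 K/W
  R_conv,out = 1/(4πr²h) = 1/(4π·2.34²·6.14) = 0.002367 K/W
ΣR = 3.692×10^-5 + 4.793×10^-6 + 0.2444 + 0.002367 = 0.2468 K/W
Q = ΔT/ΣR = (95 K − 300.3 K)/0.2468 = -832 W
(Negative Q ⇒ heat flows inward; heat gain = 832 W.)

Q = 832 W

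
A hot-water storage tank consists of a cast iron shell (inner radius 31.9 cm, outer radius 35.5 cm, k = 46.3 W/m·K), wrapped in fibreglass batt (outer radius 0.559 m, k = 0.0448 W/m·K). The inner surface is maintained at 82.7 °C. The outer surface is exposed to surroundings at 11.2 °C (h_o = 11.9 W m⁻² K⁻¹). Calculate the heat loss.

Resistance network (inner→outer):
  R_cast iron = (1/0.319 − 1/0.355)/(4πk) = 0.3179/(4π·46.3) = 5.464×10^-4 K/W
  R_fibreglass batt = (1/0.355 − 1/0.559)/(4πk) = 1.028/(4π·0.0448) = 1.826 K/W
  R_conv,out = 1/(4πr²h) = 1/(4π·0.559²·11.9) = 0.02140 K/W
ΣR = 5.464×10^-4 + 1.826 + 0.02140 = 1.848 K/W
Q = ΔT/ΣR = (82.7 °C − 11.2 °C)/1.848 = 38.7 W

Q = 38.7 W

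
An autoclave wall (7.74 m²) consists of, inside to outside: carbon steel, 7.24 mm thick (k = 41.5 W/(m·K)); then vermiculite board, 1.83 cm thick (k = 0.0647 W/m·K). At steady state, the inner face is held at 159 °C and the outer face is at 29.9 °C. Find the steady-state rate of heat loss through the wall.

Series thermal resistances, inner to outer:
  R_carbon steel = L/(kA) = 0.00724/(41.5·7.74) = 2.254×10^-5 K/W
  R_vermiculite board = L/(kA) = 0.0183/(0.0647·7.74) = 0.03654 K/W
ΣR = 2.254×10^-5 + 0.03654 = 0.03656 K/W
Q = ΔT/ΣR = (159 °C − 29.9 °C)/0.03656 = 3530 W

Q = 3.53 kW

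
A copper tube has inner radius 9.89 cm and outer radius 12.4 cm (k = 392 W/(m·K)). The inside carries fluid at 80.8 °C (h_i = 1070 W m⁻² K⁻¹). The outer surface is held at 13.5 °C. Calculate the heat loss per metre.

Q' = 42.2 kW/m

Resistance network (inner→outer):
  R'_conv,in = 1/(2πr h) = 1/(2π·0.0989·1070) = 0.001504 m·K/W
  R'_copper = ln(0.124/0.0989)/(2πk) = 0.2262/(2π·392) = 9.183×10^-5 m·K/W
ΣR = 0.001504 + 9.183×10^-5 = 0.001596 m·K/W
Q' = ΔT/ΣR = (80.8 °C − 13.5 °C)/0.001596 = 42200 W/m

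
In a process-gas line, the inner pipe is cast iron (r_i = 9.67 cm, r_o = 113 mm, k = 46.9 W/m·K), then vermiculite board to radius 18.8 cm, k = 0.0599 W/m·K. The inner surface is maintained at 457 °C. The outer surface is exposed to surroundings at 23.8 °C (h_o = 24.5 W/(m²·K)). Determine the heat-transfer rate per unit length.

Q' = 312 W/m

Resistance network (inner→outer):
  R'_cast iron = ln(0.113/0.0967)/(2πk) = 0.1558/(2π·46.9) = 5.286×10^-4 m·K/W
  R'_vermiculite board = ln(0.188/0.113)/(2πk) = 0.5091/(2π·0.0599) = 1.353 m·K/W
  R'_conv,out = 1/(2πr h) = 1/(2π·0.188·24.5) = 0.03455 m·K/W
ΣR = 5.286×10^-4 + 1.353 + 0.03455 = 1.388 m·K/W
Q' = ΔT/ΣR = (457 °C − 23.8 °C)/1.388 = 312 W/m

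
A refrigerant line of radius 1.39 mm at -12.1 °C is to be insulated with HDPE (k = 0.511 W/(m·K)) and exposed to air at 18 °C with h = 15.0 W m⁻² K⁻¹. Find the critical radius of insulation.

r_cr = 3.41 cm

For a cylinder, r_cr = k_ins/h = 0.511/15.0 = 0.0341 m = 3.41 cm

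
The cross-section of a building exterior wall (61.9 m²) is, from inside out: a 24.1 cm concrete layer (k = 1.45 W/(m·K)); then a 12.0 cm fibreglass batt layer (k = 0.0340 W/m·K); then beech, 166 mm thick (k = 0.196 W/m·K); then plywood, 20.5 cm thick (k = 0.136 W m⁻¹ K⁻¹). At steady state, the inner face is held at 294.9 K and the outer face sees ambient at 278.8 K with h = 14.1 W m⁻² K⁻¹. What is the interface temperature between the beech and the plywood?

Resistance network (inner→outer):
  R_concrete = L/(kA) = 0.241/(1.45·61.9) = 0.002685 K/W
  R_fibreglass batt = L/(kA) = 0.120/(0.0340·61.9) = 0.05702 K/W
  R_beech = L/(kA) = 0.166/(0.196·61.9) = 0.01368 K/W
  R_plywood = L/(kA) = 0.205/(0.136·61.9) = 0.02435 K/W
  R_conv,out = 1/(hA) = 1/(14.1·61.9) = 0.001146 K/W
ΣR = 0.002685 + 0.05702 + 0.01368 + 0.02435 + 0.001146 = 0.09888 K/W
Q = ΔT/ΣR = (294.9 K − 278.8 K)/0.09888 = 162.8 W
From the inner boundary to the beech/plywood interface, ΣR_partial = 0.07339 K/W.
T_interface = T_in − Q·ΣR_partial = 294.9 K − (162.8)(0.07339) = 282.95 K

T = 282.95 K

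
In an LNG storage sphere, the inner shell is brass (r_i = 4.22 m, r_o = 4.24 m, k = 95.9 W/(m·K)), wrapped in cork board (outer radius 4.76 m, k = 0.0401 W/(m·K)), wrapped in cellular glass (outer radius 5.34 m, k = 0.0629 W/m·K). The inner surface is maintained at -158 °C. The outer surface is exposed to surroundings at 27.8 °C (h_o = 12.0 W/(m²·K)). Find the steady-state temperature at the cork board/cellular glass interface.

T = -39.6 °C

Series thermal resistances, inner to outer:
  R_brass = (1/4.22 − 1/4.24)/(4πk) = 0.001118/(4π·95.9) = 9.275×10^-7 K/W
  R_cork board = (1/4.24 − 1/4.76)/(4πk) = 0.02577/(4π·0.0401) = 0.05113 K/W
  R_cellular glass = (1/4.76 − 1/5.34)/(4πk) = 0.02282/(4π·0.0629) = 0.02887 K/W
  R_conv,out = 1/(4πr²h) = 1/(4π·5.34²·12.0) = 2.326×10^-4 K/W
ΣR = 9.275×10^-7 + 0.05113 + 0.02887 + 2.326×10^-4 = 0.08023 K/W
Q = ΔT/ΣR = (-158 °C − 27.8 °C)/0.08023 = -2316 W
From the inner boundary to the cork board/cellular glass interface, ΣR_partial = 0.05113 K/W.
T_interface = T_in − Q·ΣR_partial = -158 °C − (-2316)(0.05113) = -39.6 °C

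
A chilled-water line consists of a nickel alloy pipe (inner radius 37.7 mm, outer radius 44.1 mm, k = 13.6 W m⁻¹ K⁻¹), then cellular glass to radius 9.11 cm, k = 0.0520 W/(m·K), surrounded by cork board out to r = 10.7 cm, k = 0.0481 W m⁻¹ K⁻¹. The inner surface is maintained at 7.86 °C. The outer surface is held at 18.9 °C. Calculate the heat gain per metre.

Q' = 4.01 W/m

Resistance network (inner→outer):
  R'_nickel alloy = ln(0.0441/0.0377)/(2πk) = 0.1568/(2π·13.6) = 0.001835 m·K/W
  R'_cellular glass = ln(0.0911/0.0441)/(2πk) = 0.7255/(2π·0.0520) = 2.221 m·K/W
  R'_cork board = ln(0.107/0.0911)/(2πk) = 0.1609/(2π·0.0481) = 0.5323 m·K/W
ΣR = 0.001835 + 2.221 + 0.5323 = 2.755 m·K/W
Q' = ΔT/ΣR = (7.86 °C − 18.9 °C)/2.755 = -4.01 W/m
(Negative Q' ⇒ heat flows inward; heat gain = 4.01 W/m.)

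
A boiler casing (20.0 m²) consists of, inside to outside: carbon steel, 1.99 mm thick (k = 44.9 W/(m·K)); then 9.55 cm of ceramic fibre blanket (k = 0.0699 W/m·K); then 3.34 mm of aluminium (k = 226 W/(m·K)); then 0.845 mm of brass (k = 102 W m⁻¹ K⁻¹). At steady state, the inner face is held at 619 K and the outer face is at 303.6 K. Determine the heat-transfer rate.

Treat each layer as a resistance in series:
  R_carbon steel = L/(kA) = 0.00199/(44.9·20.0) = 2.216×10^-6 K/W
  R_ceramic fibre blanket = L/(kA) = 0.0955/(0.0699·20.0) = 0.06831 K/W
  R_aluminium = L/(kA) = 0.00334/(226·20.0) = 7.389×10^-7 K/W
  R_brass = L/(kA) = 8.45×10^-4/(102·20.0) = 4.142×10^-7 K/W
ΣR = 2.216×10^-6 + 0.06831 + 7.389×10^-7 + 4.142×10^-7 = 0.06831 K/W
Q = ΔT/ΣR = (619 K − 303.6 K)/0.06831 = 4620 W

Q = 4.62 kW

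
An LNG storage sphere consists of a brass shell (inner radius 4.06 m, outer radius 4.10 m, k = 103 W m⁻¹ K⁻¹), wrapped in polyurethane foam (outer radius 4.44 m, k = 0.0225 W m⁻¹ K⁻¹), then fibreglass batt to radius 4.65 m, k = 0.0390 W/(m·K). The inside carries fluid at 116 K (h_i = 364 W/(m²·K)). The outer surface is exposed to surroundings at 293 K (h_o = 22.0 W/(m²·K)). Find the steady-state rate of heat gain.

Series thermal resistances, inner to outer:
  R_conv,in = 1/(4πr²h) = 1/(4π·4.06²·364) = 1.326×10^-5 K/W
  R_brass = (1/4.06 − 1/4.10)/(4πk) = 0.002403/(4π·103) = 1.857×10^-6 K/W
  R_polyurethane foam = (1/4.10 − 1/4.44)/(4πk) = 0.01868/(4π·0.0225) = 0.06606 K/W
  R_fibreglass batt = (1/4.44 − 1/4.65)/(4πk) = 0.01017/(4π·0.0390) = 0.02075 K/W
  R_conv,out = 1/(4πr²h) = 1/(4π·4.65²·22.0) = 1.673×10^-4 K/W
ΣR = 1.326×10^-5 + 1.857×10^-6 + 0.06606 + 0.02075 + 1.673×10^-4 = 0.08699 K/W
Q = ΔT/ΣR = (116 K − 293 K)/0.08699 = -2030 W
(Negative Q ⇒ heat flows inward; heat gain = 2030 W.)

Q = 2.03 kW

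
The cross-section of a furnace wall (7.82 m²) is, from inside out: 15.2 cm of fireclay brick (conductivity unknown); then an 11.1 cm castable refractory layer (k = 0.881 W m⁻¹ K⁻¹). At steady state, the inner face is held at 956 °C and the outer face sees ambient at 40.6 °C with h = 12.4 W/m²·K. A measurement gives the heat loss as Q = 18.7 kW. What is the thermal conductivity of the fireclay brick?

ΣR = ΔT/Q = |956 − 40.6|/18700 = 0.04895 K/W
Known resistances:
  R_castable refractory = L/(kA) = 0.111/(0.881·7.82) = 0.01611 K/W
  R_conv,out = 1/(hA) = 1/(12.4·7.82) = 0.01031 K/W
R_fireclay brick = ΣR − ΣR_known = 0.04895 − 0.02642 = 0.02253 K/W
L/(kA) = 0.02253 ⇒ k = 0.152/(0.02253·7.82) = 0.863 W/m·K

k = 0.863 W/m·K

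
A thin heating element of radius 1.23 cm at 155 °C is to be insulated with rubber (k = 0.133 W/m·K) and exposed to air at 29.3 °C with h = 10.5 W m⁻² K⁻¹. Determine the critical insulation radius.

For a cylinder, r_cr = k_ins/h = 0.133/10.5 = 0.0127 m = 1.27 cm

r_cr = 1.27 cm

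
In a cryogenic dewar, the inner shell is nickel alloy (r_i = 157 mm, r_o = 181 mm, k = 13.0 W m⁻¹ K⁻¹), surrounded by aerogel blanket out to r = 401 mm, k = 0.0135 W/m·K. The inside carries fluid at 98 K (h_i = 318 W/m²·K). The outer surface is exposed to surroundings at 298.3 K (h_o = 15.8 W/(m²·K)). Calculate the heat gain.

Resistance network (inner→outer):
  R_conv,in = 1/(4πr²h) = 1/(4π·0.157²·318) = 0.01015 K/W
  R_nickel alloy = (1/0.157 − 1/0.181)/(4πk) = 0.8446/(4π·13.0) = 0.005170 K/W
  R_aerogel blanket = (1/0.181 − 1/0.401)/(4πk) = 3.031/(4π·0.0135) = 17.87 K/W
  R_conv,out = 1/(4πr²h) = 1/(4π·0.401²·15.8) = 0.03132 K/W
ΣR = 0.01015 + 0.005170 + 17.87 + 0.03132 = 17.92 K/W
Q = ΔT/ΣR = (98 K − 298.3 K)/17.92 = -11.2 W
(Negative Q ⇒ heat flows inward; heat gain = 11.2 W.)

Q = 11.2 W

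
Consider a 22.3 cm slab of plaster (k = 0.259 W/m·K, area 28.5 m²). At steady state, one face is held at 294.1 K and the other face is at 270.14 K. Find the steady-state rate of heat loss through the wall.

Q = 793 W

Q = kA·ΔT/L = 0.259 × 28.5 × |294.1 K − 270.14 K| / 0.223 = 793 W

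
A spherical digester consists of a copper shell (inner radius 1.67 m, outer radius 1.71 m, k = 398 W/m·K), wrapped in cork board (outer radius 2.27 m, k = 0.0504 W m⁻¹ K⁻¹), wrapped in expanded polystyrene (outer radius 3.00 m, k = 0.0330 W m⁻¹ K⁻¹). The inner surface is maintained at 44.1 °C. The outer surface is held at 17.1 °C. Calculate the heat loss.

Resistance network (inner→outer):
  R_copper = (1/1.67 − 1/1.71)/(4πk) = 0.01401/(4π·398) = 2.801×10^-6 K/W
  R_cork board = (1/1.71 − 1/2.27)/(4πk) = 0.1443/(4π·0.0504) = 0.2278 K/W
  R_expanded polystyrene = (1/2.27 − 1/3.00)/(4πk) = 0.1072/(4π·0.0330) = 0.2585 K/W
ΣR = 2.801×10^-6 + 0.2278 + 0.2585 = 0.4863 K/W
Q = ΔT/ΣR = (44.1 °C − 17.1 °C)/0.4863 = 55.5 W

Q = 55.5 W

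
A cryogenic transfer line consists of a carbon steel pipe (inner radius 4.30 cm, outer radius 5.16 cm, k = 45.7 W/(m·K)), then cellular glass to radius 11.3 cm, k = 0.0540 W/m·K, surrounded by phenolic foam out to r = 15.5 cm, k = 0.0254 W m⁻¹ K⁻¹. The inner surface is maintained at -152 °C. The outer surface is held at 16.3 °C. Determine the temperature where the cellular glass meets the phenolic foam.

Treat each layer as a resistance in series:
  R'_carbon steel = ln(0.0516/0.0430)/(2πk) = 0.1823/(2π·45.7) = 6.350×10^-4 m·K/W
  R'_cellular glass = ln(0.113/0.0516)/(2πk) = 0.7839/(2π·0.0540) = 2.310 m·K/W
  R'_phenolic foam = ln(0.155/0.113)/(2πk) = 0.3160/(2π·0.0254) = 1.980 m·K/W
ΣR = 6.350×10^-4 + 2.310 + 1.980 = 4.291 m·K/W
Q' = ΔT/ΣR = (-152 °C − 16.3 °C)/4.291 = -39.22 W/m
From the inner boundary to the cellular glass/phenolic foam interface, ΣR_partial = 2.311 m·K/W.
T_interface = T_in − Q'·ΣR_partial = -152 °C − (-39.22)(2.311) = -61.4 °C

T = -61.4 °C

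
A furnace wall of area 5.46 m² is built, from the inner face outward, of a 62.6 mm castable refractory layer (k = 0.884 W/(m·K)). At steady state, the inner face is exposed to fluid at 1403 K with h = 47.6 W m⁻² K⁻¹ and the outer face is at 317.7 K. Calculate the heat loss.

Series thermal resistances, inner to outer:
  R_conv,in = 1/(hA) = 1/(47.6·5.46) = 0.003848 K/W
  R_castable refractory = L/(kA) = 0.0626/(0.884·5.46) = 0.01297 K/W
ΣR = 0.003848 + 0.01297 = 0.01682 K/W
Q = ΔT/ΣR = (1403 K − 317.7 K)/0.01682 = 64500 W

Q = 64.5 kW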